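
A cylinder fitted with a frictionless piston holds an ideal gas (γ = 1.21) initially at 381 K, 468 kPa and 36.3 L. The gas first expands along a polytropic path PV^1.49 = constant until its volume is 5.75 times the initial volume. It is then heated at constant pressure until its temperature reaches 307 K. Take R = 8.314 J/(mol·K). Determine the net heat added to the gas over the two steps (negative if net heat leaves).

10700 J

n = P₁V₁/(RT₁) = 468×36.3/(8.314×381) = 5.36 mol.
Step 1 — Polytropic n=1.49: T₂ = T₁(V₁/V₂)^(n−1) = 381×(0.174)^0.49 = 162 K; P₂ = P₁(V₁/V₂)^n = 34.5 kPa.
W = (P₁V₁−P₂V₂)/(n−1) = (468×36.3−34.5×209)/0.49 = 20000 J.
ΔU = nCvΔT = 5.36×39.6×(162−381) = -46600 J.
Q = ΔU + W = -26600 J.
State after step 1: P = 34.5 kPa, V = 209 L, T = 162 K.
Step 2 — Isobaric: P stays 34.5 kPa; V/T = const ⇒ T₂ = 307 K, V₂ = 396 L.
W = PΔV = 34.5×(396−209) kPa·L = 6480 J.
ΔU = nCvΔT = 5.36×39.6×(307−162) = 30900 J.
Q = ΔU + W = nCpΔT = 37300 J.
Net over both steps: W = 26400 J, Q = 10700 J, ΔU = -15700 J.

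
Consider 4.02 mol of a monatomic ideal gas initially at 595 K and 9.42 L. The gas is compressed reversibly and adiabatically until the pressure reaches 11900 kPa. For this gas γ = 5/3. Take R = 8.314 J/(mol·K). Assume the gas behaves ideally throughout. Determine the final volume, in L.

P₁ = nRT₁/V₁ = 4.02×8.314×595/9.42 = 2110 kPa.
Adiabatic: T₂/T₁ = (P₂/P₁)^((γ−1)/γ) ⇒ T₂ = 595×(5.64)^0.400 = 1190 K; V₂ = 3.34 L.

3.34 L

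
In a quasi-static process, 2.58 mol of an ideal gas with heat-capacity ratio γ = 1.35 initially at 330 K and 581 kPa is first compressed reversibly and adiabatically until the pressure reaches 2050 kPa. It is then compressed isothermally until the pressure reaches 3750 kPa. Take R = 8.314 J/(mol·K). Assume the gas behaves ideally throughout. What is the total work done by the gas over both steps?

V₁ = nRT₁/P₁ = 2.58×8.314×330/581 = 12.2 L.
Step 1 — Adiabatic: T₂/T₁ = (P₂/P₁)^((γ−1)/γ) ⇒ T₂ = 330×(3.53)^0.259 = 458 K; V₂ = 4.79 L.
ΔU = nCvΔT = 2.58×23.8×(458−330) = 7820 J.
Q = 0 for an adiabatic process, so W = −ΔU = -7820 J.
State after step 1: P = 2050 kPa, V = 4.79 L, T = 458 K.
Step 2 — Isothermal: T stays 458 K; PV = const ⇒ V₂ = 2.62 L, P₂ = 3750 kPa.
ΔU = 0 (ideal gas, T constant).
W = nRT ln(V₂/V₁) = 2.58×8.314×458×ln(0.547) = -5930 J.
Q = ΔU + W = -5930 J.
Net over both steps: W = -13700 J, Q = -5930 J, ΔU = 7820 J.

-13700 J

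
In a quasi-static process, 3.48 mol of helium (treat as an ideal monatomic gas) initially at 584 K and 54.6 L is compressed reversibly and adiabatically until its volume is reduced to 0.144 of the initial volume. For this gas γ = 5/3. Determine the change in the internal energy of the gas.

66900 J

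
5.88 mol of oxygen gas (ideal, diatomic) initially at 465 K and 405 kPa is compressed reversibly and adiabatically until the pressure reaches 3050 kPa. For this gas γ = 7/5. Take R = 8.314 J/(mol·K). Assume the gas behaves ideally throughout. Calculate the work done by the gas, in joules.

V₁ = nRT₁/P₁ = 5.88×8.314×465/405 = 56.1 L.
Adiabatic: T₂/T₁ = (P₂/P₁)^((γ−1)/γ) ⇒ T₂ = 465×(7.53)^0.286 = 828 K; V₂ = 13.3 L.
ΔU = nCvΔT = 5.88×20.8×(828−465) = 44400 J.
Q = 0 for an adiabatic process, so W = −ΔU = -44400 J.

-44400 J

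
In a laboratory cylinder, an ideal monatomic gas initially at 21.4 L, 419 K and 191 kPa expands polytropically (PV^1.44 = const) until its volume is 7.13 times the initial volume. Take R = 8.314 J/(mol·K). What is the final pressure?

11.3 kPa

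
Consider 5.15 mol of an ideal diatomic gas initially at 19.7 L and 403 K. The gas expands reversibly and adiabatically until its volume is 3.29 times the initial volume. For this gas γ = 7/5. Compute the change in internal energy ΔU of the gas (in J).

P₁ = nRT₁/V₁ = 5.15×8.314×403/19.7 = 876 kPa.
Adiabatic: TV^(γ−1) = const ⇒ T₂ = 403×(0.304)^0.400 = 250 K; PV^γ = const ⇒ P₂ = 165 kPa.
For an ideal gas ΔU = nCvΔT with Cv = (5/2)R = 20.8 J/(mol·K).
ΔU = 5.15×20.8×(250−403) = -16300 J.

-16300 J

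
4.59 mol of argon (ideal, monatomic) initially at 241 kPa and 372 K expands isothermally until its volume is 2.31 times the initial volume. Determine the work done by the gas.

V₁ = nRT₁/P₁ = 4.59×8.314×372/241 = 58.9 L.
Isothermal: T stays 372 K; PV = const ⇒ V₂ = 136 L, P₂ = 104 kPa.
W = nRT ln(V₂/V₁) = 4.59×8.314×372×ln(2.31) = 11900 J.

11900 J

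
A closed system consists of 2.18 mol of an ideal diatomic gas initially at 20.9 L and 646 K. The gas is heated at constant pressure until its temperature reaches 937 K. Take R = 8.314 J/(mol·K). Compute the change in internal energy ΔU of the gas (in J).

P₁ = nRT₁/V₁ = 2.18×8.314×646/20.9 = 560 kPa.
Isobaric: P stays 560 kPa; V/T = const ⇒ T₂ = 937 K, V₂ = 30.3 L.
For an ideal gas ΔU = nCvΔT with Cv = (5/2)R = 20.8 J/(mol·K).
ΔU = 2.18×20.8×(937−646) = 13200 J.

13200 J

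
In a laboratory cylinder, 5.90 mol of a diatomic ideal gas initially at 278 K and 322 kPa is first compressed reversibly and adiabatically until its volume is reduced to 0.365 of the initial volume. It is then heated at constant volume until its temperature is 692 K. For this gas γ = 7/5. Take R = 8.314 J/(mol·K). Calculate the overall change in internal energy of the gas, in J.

V₁ = nRT₁/P₁ = 5.90×8.314×278/322 = 42.3 L.
Step 1 — Adiabatic: TV^(γ−1) = const ⇒ T₂ = 278×(2.74)^0.400 = 416 K; PV^γ = const ⇒ P₂ = 1320 kPa.
ΔU = nCvΔT = 5.90×20.8×(416−278) = 16900 J.
Q = 0 for an adiabatic process, so W = −ΔU = -16900 J.
State after step 1: P = 1320 kPa, V = 15.5 L, T = 416 K.
Step 2 — Isochoric: V stays 15.5 L; P/T = const ⇒ T₂ = 692 K, P₂ = 2200 kPa.
W = 0 (no volume change).
ΔU = nCvΔT = 5.90×20.8×(692−416) = 33800 J.
Q = ΔU = 33800 J.
Net over both steps: W = -16900 J, Q = 33800 J, ΔU = 50800 J.

50800 J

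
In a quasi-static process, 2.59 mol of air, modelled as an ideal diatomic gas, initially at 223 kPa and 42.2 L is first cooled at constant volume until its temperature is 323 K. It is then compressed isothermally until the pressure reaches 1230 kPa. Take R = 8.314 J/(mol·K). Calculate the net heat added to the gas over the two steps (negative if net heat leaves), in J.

-20100 J

T₁ = P₁V₁/(nR) = 223×42.2/(2.59×8.314) = 437 K.
Step 1 — Isochoric: V stays 42.2 L; P/T = const ⇒ T₂ = 323 K, P₂ = 165 kPa.
W = 0 (no volume change).
ΔU = nCvΔT = 2.59×20.8×(323−437) = -6140 J.
Q = ΔU = -6140 J.
State after step 1: P = 165 kPa, V = 42.2 L, T = 323 K.
Step 2 — Isothermal: T stays 323 K; PV = const ⇒ V₂ = 5.65 L, P₂ = 1230 kPa.
ΔU = 0 (ideal gas, T constant).
W = nRT ln(V₂/V₁) = 2.59×8.314×323×ln(0.134) = -14000 J.
Q = ΔU + W = -14000 J.
Net over both steps: W = -14000 J, Q = -20100 J, ΔU = -6140 J.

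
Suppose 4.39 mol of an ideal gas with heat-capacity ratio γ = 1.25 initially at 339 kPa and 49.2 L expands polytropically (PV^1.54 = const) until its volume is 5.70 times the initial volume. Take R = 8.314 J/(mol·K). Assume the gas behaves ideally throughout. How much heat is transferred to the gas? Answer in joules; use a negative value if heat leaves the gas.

-21800 J

T₁ = P₁V₁/(nR) = 339×49.2/(4.39×8.314) = 457 K.
Polytropic n=1.54: T₂ = T₁(V₁/V₂)^(n−1) = 457×(0.175)^0.54 = 179 K; P₂ = P₁(V₁/V₂)^n = 23.2 kPa.
W = (P₁V₁−P₂V₂)/(n−1) = (339×49.2−23.2×280)/0.54 = 18800 J.
ΔU = nCvΔT = 4.39×33.3×(179−457) = -40700 J.
Q = ΔU + W = -21800 J.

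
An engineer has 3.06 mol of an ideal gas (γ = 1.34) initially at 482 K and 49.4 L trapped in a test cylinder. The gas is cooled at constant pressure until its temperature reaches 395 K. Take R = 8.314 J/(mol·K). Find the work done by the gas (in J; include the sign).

-2210 J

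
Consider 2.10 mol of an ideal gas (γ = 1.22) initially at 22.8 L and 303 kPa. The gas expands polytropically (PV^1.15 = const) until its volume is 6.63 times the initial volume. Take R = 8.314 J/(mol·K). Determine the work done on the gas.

-11400 J

T₁ = P₁V₁/(nR) = 303×22.8/(2.10×8.314) = 396 K.
Polytropic n=1.15: T₂ = T₁(V₁/V₂)^(n−1) = 396×(0.151)^0.15 = 298 K; P₂ = P₁(V₁/V₂)^n = 34.4 kPa.
W = (P₁V₁−P₂V₂)/(n−1) = (303×22.8−34.4×151)/0.15 = 11400 J.
Work done on the gas = −W_by = -11400 J.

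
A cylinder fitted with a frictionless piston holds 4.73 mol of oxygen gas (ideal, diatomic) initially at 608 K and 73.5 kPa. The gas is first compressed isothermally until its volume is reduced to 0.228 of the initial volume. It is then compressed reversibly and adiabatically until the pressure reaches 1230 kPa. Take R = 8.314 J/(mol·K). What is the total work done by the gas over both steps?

V₁ = nRT₁/P₁ = 4.73×8.314×608/73.5 = 325 L.
Step 1 — Isothermal: T stays 608 K; PV = const ⇒ V₂ = 74.2 L, P₂ = 322 kPa.
ΔU = 0 (ideal gas, T constant).
W = nRT ln(V₂/V₁) = 4.73×8.314×608×ln(0.228) = -35300 J.
Q = ΔU + W = -35300 J.
State after step 1: P = 322 kPa, V = 74.2 L, T = 608 K.
Step 2 — Adiabatic: T₂/T₁ = (P₂/P₁)^((γ−1)/γ) ⇒ T₂ = 608×(3.82)^0.286 = 891 K; V₂ = 28.5 L.
ΔU = nCvΔT = 4.73×20.8×(891−608) = 27900 J.
Q = 0 for an adiabatic process, so W = −ΔU = -27900 J.
Net over both steps: W = -63200 J, Q = -35300 J, ΔU = 27900 J.

-63200 J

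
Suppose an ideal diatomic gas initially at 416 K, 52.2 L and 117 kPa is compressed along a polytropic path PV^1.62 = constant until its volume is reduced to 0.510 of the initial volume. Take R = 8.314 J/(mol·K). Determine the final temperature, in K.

632 K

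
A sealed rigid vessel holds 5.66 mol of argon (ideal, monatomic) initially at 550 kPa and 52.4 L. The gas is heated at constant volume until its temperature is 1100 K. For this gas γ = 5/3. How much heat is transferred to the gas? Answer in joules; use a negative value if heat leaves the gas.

34400 J

T₁ = P₁V₁/(nR) = 550×52.4/(5.66×8.314) = 612 K.
Isochoric: V stays 52.4 L; P/T = const ⇒ T₂ = 1100 K, P₂ = 988 kPa.
W = 0 (no volume change).
ΔU = nCvΔT = 5.66×12.5×(1100−612) = 34400 J.
Q = ΔU = 34400 J.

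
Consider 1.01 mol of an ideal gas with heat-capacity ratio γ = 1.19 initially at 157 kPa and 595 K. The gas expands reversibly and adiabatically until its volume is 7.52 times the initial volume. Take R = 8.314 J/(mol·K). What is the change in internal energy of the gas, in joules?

-8370 J

V₁ = nRT₁/P₁ = 1.01×8.314×595/157 = 31.8 L.
Adiabatic: TV^(γ−1) = const ⇒ T₂ = 595×(0.133)^0.190 = 406 K; PV^γ = const ⇒ P₂ = 14.2 kPa.
For an ideal gas ΔU = nCvΔT with Cv = R/(γ−1) = 43.8 J/(mol·K).
ΔU = 1.01×43.8×(406−595) = -8370 J.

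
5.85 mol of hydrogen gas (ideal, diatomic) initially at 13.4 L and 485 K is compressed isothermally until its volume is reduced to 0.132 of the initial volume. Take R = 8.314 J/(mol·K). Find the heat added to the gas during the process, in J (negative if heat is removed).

-47800 J

P₁ = nRT₁/V₁ = 5.85×8.314×485/13.4 = 1760 kPa.
Isothermal: T stays 485 K; PV = const ⇒ V₂ = 1.77 L, P₂ = 13300 kPa.
ΔU = 0 (ideal gas, T constant).
W = nRT ln(V₂/V₁) = 5.85×8.314×485×ln(0.132) = -47800 J.
Q = ΔU + W = -47800 J.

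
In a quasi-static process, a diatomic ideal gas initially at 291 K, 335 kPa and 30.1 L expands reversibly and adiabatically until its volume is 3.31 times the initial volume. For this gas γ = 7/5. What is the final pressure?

62.7 kPa

Adiabatic: TV^(γ−1) = const ⇒ T₂ = 291×(0.302)^0.400 = 180 K; PV^γ = const ⇒ P₂ = 62.7 kPa.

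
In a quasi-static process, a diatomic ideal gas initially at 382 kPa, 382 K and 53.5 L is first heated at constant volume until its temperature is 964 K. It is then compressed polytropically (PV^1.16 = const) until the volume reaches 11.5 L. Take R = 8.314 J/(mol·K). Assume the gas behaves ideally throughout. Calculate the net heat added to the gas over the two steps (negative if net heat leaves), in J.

23900 J

n = P₁V₁/(RT₁) = 382×53.5/(8.314×382) = 6.43 mol.
Step 1 — Isochoric: V stays 53.5 L; P/T = const ⇒ T₂ = 964 K, P₂ = 964 kPa.
W = 0 (no volume change).
ΔU = nCvΔT = 6.43×20.8×(964−382) = 77800 J.
Q = ΔU = 77800 J.
State after step 1: P = 964 kPa, V = 53.5 L, T = 964 K.
Step 2 — Polytropic n=1.16: T₂ = T₁(V₁/V₂)^(n−1) = 964×(4.65)^0.16 = 1230 K; P₂ = P₁(V₁/V₂)^n = 5740 kPa.
W = (P₁V₁−P₂V₂)/(n−1) = (964×53.5−5740×11.5)/0.16 = -89900 J.
ΔU = nCvΔT = 6.43×20.8×(1230−964) = 36000 J.
Q = ΔU + W = -53900 J.
Net over both steps: W = -89900 J, Q = 23900 J, ΔU = 114000 J.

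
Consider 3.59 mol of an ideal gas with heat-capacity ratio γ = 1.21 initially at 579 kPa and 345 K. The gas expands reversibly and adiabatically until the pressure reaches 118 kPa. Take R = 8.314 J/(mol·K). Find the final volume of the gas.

V₁ = nRT₁/P₁ = 3.59×8.314×345/579 = 17.8 L.
Adiabatic: T₂/T₁ = (P₂/P₁)^((γ−1)/γ) ⇒ T₂ = 345×(0.204)^0.174 = 262 K; V₂ = 66.2 L.

66.2 L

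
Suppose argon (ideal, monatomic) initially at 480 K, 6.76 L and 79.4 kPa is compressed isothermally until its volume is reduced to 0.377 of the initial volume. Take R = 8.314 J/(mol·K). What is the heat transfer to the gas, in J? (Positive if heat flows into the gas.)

-524 J

n = P₁V₁/(RT₁) = 79.4×6.76/(8.314×480) = 0.134 mol.
Isothermal: T stays 480 K; PV = const ⇒ V₂ = 2.55 L, P₂ = 211 kPa.
ΔU = 0 (ideal gas, T constant).
W = nRT ln(V₂/V₁) = 0.134×8.314×480×ln(0.377) = -524 J.
Q = ΔU + W = -524 J.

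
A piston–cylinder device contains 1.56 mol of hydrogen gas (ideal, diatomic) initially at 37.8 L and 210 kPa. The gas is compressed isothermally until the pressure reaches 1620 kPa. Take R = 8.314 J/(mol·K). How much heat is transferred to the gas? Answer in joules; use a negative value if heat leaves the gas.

T₁ = P₁V₁/(nR) = 210×37.8/(1.56×8.314) = 612 K.
Isothermal: T stays 612 K; PV = const ⇒ V₂ = 4.90 L, P₂ = 1620 kPa.
ΔU = 0 (ideal gas, T constant).
W = nRT ln(V₂/V₁) = 1.56×8.314×612×ln(0.130) = -16200 J.
Q = ΔU + W = -16200 J.

-16200 J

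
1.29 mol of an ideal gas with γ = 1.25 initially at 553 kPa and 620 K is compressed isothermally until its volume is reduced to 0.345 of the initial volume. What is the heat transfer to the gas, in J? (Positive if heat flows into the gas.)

-7080 J

V₁ = nRT₁/P₁ = 1.29×8.314×620/553 = 12.0 L.
Isothermal: T stays 620 K; PV = const ⇒ V₂ = 4.15 L, P₂ = 1600 kPa.
ΔU = 0 (ideal gas, T constant).
W = nRT ln(V₂/V₁) = 1.29×8.314×620×ln(0.345) = -7080 J.
Q = ΔU + W = -7080 J.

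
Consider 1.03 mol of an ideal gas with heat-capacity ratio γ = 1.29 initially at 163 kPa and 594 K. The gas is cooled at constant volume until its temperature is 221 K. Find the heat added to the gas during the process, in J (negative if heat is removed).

-11000 J

V₁ = nRT₁/P₁ = 1.03×8.314×594/163 = 31.2 L.
Isochoric: V stays 31.2 L; P/T = const ⇒ T₂ = 221 K, P₂ = 60.6 kPa.
W = 0 (no volume change).
ΔU = nCvΔT = 1.03×28.7×(221−594) = -11000 J.
Q = ΔU = -11000 J.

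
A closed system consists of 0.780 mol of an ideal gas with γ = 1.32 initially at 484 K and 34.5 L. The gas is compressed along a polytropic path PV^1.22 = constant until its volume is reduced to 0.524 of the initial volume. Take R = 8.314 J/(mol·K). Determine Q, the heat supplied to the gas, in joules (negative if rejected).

-681 J

P₁ = nRT₁/V₁ = 0.780×8.314×484/34.5 = 91.0 kPa.
Polytropic n=1.22: T₂ = T₁(V₁/V₂)^(n−1) = 484×(1.91)^0.22 = 558 K; P₂ = P₁(V₁/V₂)^n = 200 kPa.
W = (P₁V₁−P₂V₂)/(n−1) = (91.0×34.5−200×18.1)/0.22 = -2180 J.
ΔU = nCvΔT = 0.780×26.0×(558−484) = 1500 J.
Q = ΔU + W = -681 J.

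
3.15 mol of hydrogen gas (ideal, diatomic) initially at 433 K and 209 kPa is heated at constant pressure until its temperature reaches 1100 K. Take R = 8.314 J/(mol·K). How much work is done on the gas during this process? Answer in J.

V₁ = nRT₁/P₁ = 3.15×8.314×433/209 = 54.3 L.
Isobaric: P stays 209 kPa; V/T = const ⇒ T₂ = 1100 K, V₂ = 138 L.
W = PΔV = 209×(138−54.3) kPa·L = 17500 J.
Work done on the gas = −W_by = -17500 J.

-17500 J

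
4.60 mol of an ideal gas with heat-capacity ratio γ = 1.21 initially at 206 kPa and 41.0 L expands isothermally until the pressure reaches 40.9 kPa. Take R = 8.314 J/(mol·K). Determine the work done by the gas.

13700 J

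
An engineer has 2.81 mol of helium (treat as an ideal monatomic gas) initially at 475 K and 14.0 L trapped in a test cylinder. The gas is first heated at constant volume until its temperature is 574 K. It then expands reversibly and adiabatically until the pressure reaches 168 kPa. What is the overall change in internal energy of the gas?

-6620 J

P₁ = nRT₁/V₁ = 2.81×8.314×475/14.0 = 793 kPa.
Step 1 — Isochoric: V stays 14.0 L; P/T = const ⇒ T₂ = 574 K, P₂ = 958 kPa.
W = 0 (no volume change).
ΔU = nCvΔT = 2.81×12.5×(574−475) = 3470 J.
Q = ΔU = 3470 J.
State after step 1: P = 958 kPa, V = 14.0 L, T = 574 K.
Step 2 — Adiabatic: T₂/T₁ = (P₂/P₁)^((γ−1)/γ) ⇒ T₂ = 574×(0.175)^0.400 = 286 K; V₂ = 39.8 L.
ΔU = nCvΔT = 2.81×12.5×(286−574) = -10100 J.
Q = 0 for an adiabatic process, so W = −ΔU = 10100 J.
Net over both steps: W = 10100 J, Q = 3470 J, ΔU = -6620 J.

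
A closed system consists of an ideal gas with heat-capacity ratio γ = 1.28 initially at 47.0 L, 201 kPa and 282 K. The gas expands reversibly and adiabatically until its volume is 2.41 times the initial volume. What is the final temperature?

Adiabatic: TV^(γ−1) = const ⇒ T₂ = 282×(0.415)^0.280 = 220 K; PV^γ = const ⇒ P₂ = 65.2 kPa.

220 K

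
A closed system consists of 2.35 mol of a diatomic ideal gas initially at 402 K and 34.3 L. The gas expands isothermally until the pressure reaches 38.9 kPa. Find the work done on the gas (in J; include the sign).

P₁ = nRT₁/V₁ = 2.35×8.314×402/34.3 = 229 kPa.
Isothermal: T stays 402 K; PV = const ⇒ V₂ = 202 L, P₂ = 38.9 kPa.
W = nRT ln(V₂/V₁) = 2.35×8.314×402×ln(5.89) = 13900 J.
Work done on the gas = −W_by = -13900 J.

-13900 J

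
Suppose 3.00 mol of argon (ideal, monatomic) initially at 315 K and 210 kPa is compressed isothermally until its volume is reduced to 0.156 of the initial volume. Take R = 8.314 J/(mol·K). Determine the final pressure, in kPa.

1350 kPa

V₁ = nRT₁/P₁ = 3.00×8.314×315/210 = 37.4 L.
Isothermal: T stays 315 K; PV = const ⇒ V₂ = 5.84 L, P₂ = 1350 kPa.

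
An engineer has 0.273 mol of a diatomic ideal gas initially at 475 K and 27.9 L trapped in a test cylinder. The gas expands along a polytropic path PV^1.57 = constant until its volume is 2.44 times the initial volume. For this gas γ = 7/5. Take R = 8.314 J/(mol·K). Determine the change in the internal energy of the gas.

P₁ = nRT₁/V₁ = 0.273×8.314×475/27.9 = 38.6 kPa.
Polytropic n=1.57: T₂ = T₁(V₁/V₂)^(n−1) = 475×(0.410)^0.57 = 286 K; P₂ = P₁(V₁/V₂)^n = 9.52 kPa.
For an ideal gas ΔU = nCvΔT with Cv = (5/2)R = 20.8 J/(mol·K).
ΔU = 0.273×20.8×(286−475) = -1070 J.

-1070 J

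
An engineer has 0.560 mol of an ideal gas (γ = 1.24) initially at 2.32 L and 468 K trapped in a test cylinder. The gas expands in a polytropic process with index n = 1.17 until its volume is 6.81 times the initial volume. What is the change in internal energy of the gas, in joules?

P₁ = nRT₁/V₁ = 0.560×8.314×468/2.32 = 939 kPa.
Polytropic n=1.17: T₂ = T₁(V₁/V₂)^(n−1) = 468×(0.147)^0.17 = 338 K; P₂ = P₁(V₁/V₂)^n = 99.5 kPa.
For an ideal gas ΔU = nCvΔT with Cv = R/(γ−1) = 34.6 J/(mol·K).
ΔU = 0.560×34.6×(338−468) = -2530 J.

-2530 J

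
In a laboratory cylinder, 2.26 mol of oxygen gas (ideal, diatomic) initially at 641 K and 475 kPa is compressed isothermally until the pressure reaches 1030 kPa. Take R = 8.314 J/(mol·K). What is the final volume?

11.7 L

V₁ = nRT₁/P₁ = 2.26×8.314×641/475 = 25.4 L.
Isothermal: T stays 641 K; PV = const ⇒ V₂ = 11.7 L, P₂ = 1030 kPa.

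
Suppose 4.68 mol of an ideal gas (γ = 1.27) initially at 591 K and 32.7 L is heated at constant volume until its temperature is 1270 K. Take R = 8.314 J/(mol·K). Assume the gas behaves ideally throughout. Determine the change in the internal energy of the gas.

97900 J

P₁ = nRT₁/V₁ = 4.68×8.314×591/32.7 = 703 kPa.
Isochoric: V stays 32.7 L; P/T = const ⇒ T₂ = 1270 K, P₂ = 1510 kPa.
For an ideal gas ΔU = nCvΔT with Cv = R/(γ−1) = 30.8 J/(mol·K).
ΔU = 4.68×30.8×(1270−591) = 97900 J.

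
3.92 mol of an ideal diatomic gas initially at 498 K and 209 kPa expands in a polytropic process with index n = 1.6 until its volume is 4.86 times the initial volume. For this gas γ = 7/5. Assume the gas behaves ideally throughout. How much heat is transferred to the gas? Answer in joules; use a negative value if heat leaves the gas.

-8290 J

V₁ = nRT₁/P₁ = 3.92×8.314×498/209 = 77.7 L.
Polytropic n=1.6: T₂ = T₁(V₁/V₂)^(n−1) = 498×(0.206)^0.60 = 193 K; P₂ = P₁(V₁/V₂)^n = 16.7 kPa.
W = (P₁V₁−P₂V₂)/(n−1) = (209×77.7−16.7×377)/0.60 = 16600 J.
ΔU = nCvΔT = 3.92×20.8×(193−498) = -24900 J.
Q = ΔU + W = -8290 J.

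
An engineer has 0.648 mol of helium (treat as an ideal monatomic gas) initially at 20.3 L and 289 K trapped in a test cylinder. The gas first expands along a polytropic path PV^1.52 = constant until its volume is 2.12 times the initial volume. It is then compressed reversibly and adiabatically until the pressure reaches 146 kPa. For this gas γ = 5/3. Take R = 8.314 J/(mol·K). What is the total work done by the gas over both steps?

P₁ = nRT₁/V₁ = 0.648×8.314×289/20.3 = 76.7 kPa.
Step 1 — Polytropic n=1.52: T₂ = T₁(V₁/V₂)^(n−1) = 289×(0.472)^0.52 = 196 K; P₂ = P₁(V₁/V₂)^n = 24.5 kPa.
W = (P₁V₁−P₂V₂)/(n−1) = (76.7×20.3−24.5×43.0)/0.52 = 968 J.
ΔU = nCvΔT = 0.648×12.5×(196−289) = -755 J.
Q = ΔU + W = 213 J.
State after step 1: P = 24.5 kPa, V = 43.0 L, T = 196 K.
Step 2 — Adiabatic: T₂/T₁ = (P₂/P₁)^((γ−1)/γ) ⇒ T₂ = 196×(5.96)^0.400 = 399 K; V₂ = 14.7 L.
ΔU = nCvΔT = 0.648×12.5×(399−196) = 1650 J.
Q = 0 for an adiabatic process, so W = −ΔU = -1650 J.
Net over both steps: W = -679 J, Q = 213 J, ΔU = 892 J.

-679 J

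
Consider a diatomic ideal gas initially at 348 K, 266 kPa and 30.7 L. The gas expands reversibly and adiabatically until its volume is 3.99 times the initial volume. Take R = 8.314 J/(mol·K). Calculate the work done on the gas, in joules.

-8680 J

n = P₁V₁/(RT₁) = 266×30.7/(8.314×348) = 2.82 mol.
Adiabatic: TV^(γ−1) = const ⇒ T₂ = 348×(0.251)^0.400 = 200 K; PV^γ = const ⇒ P₂ = 38.3 kPa.
ΔU = nCvΔT = 2.82×20.8×(200−348) = -8680 J.
Q = 0 for an adiabatic process, so W = −ΔU = 8680 J.
Work done on the gas = −W_by = -8680 J.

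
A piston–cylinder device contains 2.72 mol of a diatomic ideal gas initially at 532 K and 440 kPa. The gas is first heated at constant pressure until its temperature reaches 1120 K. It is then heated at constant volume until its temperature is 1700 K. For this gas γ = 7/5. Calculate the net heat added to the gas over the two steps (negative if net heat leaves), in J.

79300 J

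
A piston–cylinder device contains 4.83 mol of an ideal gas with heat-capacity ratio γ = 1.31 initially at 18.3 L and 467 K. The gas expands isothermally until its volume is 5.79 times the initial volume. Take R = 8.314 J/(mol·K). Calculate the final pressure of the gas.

P₁ = nRT₁/V₁ = 4.83×8.314×467/18.3 = 1020 kPa.
Isothermal: T stays 467 K; PV = const ⇒ V₂ = 106 L, P₂ = 177 kPa.

177 kPa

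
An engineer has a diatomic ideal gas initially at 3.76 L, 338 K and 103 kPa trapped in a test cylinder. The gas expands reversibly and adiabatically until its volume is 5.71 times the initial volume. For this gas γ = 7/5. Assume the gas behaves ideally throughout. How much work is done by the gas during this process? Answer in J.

486 J

n = P₁V₁/(RT₁) = 103×3.76/(8.314×338) = 0.138 mol.
Adiabatic: TV^(γ−1) = const ⇒ T₂ = 338×(0.175)^0.400 = 168 K; PV^γ = const ⇒ P₂ = 8.99 kPa.
ΔU = nCvΔT = 0.138×20.8×(168−338) = -486 J.
Q = 0 for an adiabatic process, so W = −ΔU = 486 J.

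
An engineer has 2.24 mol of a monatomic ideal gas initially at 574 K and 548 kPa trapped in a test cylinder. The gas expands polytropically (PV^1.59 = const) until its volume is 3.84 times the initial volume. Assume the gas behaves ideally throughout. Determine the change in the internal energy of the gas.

V₁ = nRT₁/P₁ = 2.24×8.314×574/548 = 19.5 L.
Polytropic n=1.59: T₂ = T₁(V₁/V₂)^(n−1) = 574×(0.260)^0.59 = 260 K; P₂ = P₁(V₁/V₂)^n = 64.5 kPa.
For an ideal gas ΔU = nCvΔT with Cv = (3/2)R = 12.5 J/(mol·K).
ΔU = 2.24×12.5×(260−574) = -8790 J.

-8790 J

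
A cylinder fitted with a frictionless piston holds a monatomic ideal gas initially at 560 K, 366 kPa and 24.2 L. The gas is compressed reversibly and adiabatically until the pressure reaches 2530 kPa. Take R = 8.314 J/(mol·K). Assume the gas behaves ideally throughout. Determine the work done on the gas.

15500 J

n = P₁V₁/(RT₁) = 366×24.2/(8.314×560) = 1.90 mol.
Adiabatic: T₂/T₁ = (P₂/P₁)^((γ−1)/γ) ⇒ T₂ = 560×(6.91)^0.400 = 1210 K; V₂ = 7.59 L.
ΔU = nCvΔT = 1.90×12.5×(1210−560) = 15500 J.
Q = 0 for an adiabatic process, so W = −ΔU = -15500 J.
Work done on the gas = −W_by = 15500 J.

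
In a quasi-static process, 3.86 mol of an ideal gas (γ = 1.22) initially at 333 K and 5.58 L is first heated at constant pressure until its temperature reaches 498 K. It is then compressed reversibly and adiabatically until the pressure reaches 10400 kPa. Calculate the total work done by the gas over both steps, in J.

P₁ = nRT₁/V₁ = 3.86×8.314×333/5.58 = 1920 kPa.
Step 1 — Isobaric: P stays 1920 kPa; V/T = const ⇒ T₂ = 498 K, V₂ = 8.34 L.
W = PΔV = 1920×(8.34−5.58) kPa·L = 5300 J.
ΔU = nCvΔT = 3.86×37.8×(498−333) = 24100 J.
Q = ΔU + W = nCpΔT = 29400 J.
State after step 1: P = 1920 kPa, V = 8.34 L, T = 498 K.
Step 2 — Adiabatic: T₂/T₁ = (P₂/P₁)^((γ−1)/γ) ⇒ T₂ = 498×(5.43)^0.180 = 676 K; V₂ = 2.08 L.
ΔU = nCvΔT = 3.86×37.8×(676−498) = 25900 J.
Q = 0 for an adiabatic process, so W = −ΔU = -25900 J.
Net over both steps: W = -20600 J, Q = 29400 J, ΔU = 50000 J.

-20600 J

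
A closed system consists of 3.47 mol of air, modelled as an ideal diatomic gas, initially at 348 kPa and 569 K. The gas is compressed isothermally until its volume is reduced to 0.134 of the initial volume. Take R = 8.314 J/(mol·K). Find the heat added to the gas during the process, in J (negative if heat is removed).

V₁ = nRT₁/P₁ = 3.47×8.314×569/348 = 47.2 L.
Isothermal: T stays 569 K; PV = const ⇒ V₂ = 6.32 L, P₂ = 2600 kPa.
ΔU = 0 (ideal gas, T constant).
W = nRT ln(V₂/V₁) = 3.47×8.314×569×ln(0.134) = -33000 J.
Q = ΔU + W = -33000 J.

-33000 J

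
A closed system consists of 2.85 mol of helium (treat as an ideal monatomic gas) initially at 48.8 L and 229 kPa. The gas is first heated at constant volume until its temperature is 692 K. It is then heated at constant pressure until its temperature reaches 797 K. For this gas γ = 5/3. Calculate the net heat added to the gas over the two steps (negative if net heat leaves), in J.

T₁ = P₁V₁/(nR) = 229×48.8/(2.85×8.314) = 472 K.
Step 1 — Isochoric: V stays 48.8 L; P/T = const ⇒ T₂ = 692 K, P₂ = 336 kPa.
W = 0 (no volume change).
ΔU = nCvΔT = 2.85×12.5×(692−472) = 7830 J.
Q = ΔU = 7830 J.
State after step 1: P = 336 kPa, V = 48.8 L, T = 692 K.
Step 2 — Isobaric: P stays 336 kPa; V/T = const ⇒ T₂ = 797 K, V₂ = 56.2 L.
W = PΔV = 336×(56.2−48.8) kPa·L = 2490 J.
ΔU = nCvΔT = 2.85×12.5×(797−692) = 3730 J.
Q = ΔU + W = nCpΔT = 6220 J.
Net over both steps: W = 2490 J, Q = 14100 J, ΔU = 11600 J.

14100 J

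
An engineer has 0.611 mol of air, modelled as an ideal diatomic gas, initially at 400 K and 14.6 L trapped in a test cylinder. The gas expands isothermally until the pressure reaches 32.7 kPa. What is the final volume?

62.1 L

P₁ = nRT₁/V₁ = 0.611×8.314×400/14.6 = 139 kPa.
Isothermal: T stays 400 K; PV = const ⇒ V₂ = 62.1 L, P₂ = 32.7 kPa.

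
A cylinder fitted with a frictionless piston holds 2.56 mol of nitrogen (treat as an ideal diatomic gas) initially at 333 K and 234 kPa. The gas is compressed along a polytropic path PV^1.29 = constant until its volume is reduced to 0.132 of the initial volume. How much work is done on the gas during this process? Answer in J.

19500 J

V₁ = nRT₁/P₁ = 2.56×8.314×333/234 = 30.3 L.
Polytropic n=1.29: T₂ = T₁(V₁/V₂)^(n−1) = 333×(7.58)^0.29 = 599 K; P₂ = P₁(V₁/V₂)^n = 3190 kPa.
W = (P₁V₁−P₂V₂)/(n−1) = (234×30.3−3190×4.00)/0.29 = -19500 J.
Work done on the gas = −W_by = 19500 J.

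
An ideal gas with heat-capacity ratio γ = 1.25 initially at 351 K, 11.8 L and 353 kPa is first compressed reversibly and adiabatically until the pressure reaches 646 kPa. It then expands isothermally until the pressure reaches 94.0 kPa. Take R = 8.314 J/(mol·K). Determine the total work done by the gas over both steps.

n = P₁V₁/(RT₁) = 353×11.8/(8.314×351) = 1.43 mol.
Step 1 — Adiabatic: T₂/T₁ = (P₂/P₁)^((γ−1)/γ) ⇒ T₂ = 351×(1.83)^0.200 = 396 K; V₂ = 7.28 L.
ΔU = nCvΔT = 1.43×33.3×(396−351) = 2140 J.
Q = 0 for an adiabatic process, so W = −ΔU = -2140 J.
State after step 1: P = 646 kPa, V = 7.28 L, T = 396 K.
Step 2 — Isothermal: T stays 396 K; PV = const ⇒ V₂ = 50.0 L, P₂ = 94.0 kPa.
ΔU = 0 (ideal gas, T constant).
W = nRT ln(V₂/V₁) = 1.43×8.314×396×ln(6.87) = 9060 J.
Q = ΔU + W = 9060 J.
Net over both steps: W = 6920 J, Q = 9060 J, ΔU = 2140 J.

6920 J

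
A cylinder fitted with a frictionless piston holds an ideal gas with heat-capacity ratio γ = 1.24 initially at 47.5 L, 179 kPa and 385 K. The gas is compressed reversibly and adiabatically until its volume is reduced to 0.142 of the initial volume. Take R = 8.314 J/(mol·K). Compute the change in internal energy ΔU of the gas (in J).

21200 J

n = P₁V₁/(RT₁) = 179×47.5/(8.314×385) = 2.66 mol.
Adiabatic: TV^(γ−1) = const ⇒ T₂ = 385×(7.04)^0.240 = 615 K; PV^γ = const ⇒ P₂ = 2010 kPa.
For an ideal gas ΔU = nCvΔT with Cv = R/(γ−1) = 34.6 J/(mol·K).
ΔU = 2.66×34.6×(615−385) = 21200 J.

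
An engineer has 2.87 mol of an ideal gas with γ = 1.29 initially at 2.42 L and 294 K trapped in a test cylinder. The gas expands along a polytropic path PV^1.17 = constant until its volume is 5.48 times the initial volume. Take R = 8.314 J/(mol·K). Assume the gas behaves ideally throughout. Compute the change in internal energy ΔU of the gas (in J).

P₁ = nRT₁/V₁ = 2.87×8.314×294/2.42 = 2900 kPa.
Polytropic n=1.17: T₂ = T₁(V₁/V₂)^(n−1) = 294×(0.182)^0.17 = 220 K; P₂ = P₁(V₁/V₂)^n = 396 kPa.
For an ideal gas ΔU = nCvΔT with Cv = R/(γ−1) = 28.7 J/(mol·K).
ΔU = 2.87×28.7×(220−294) = -6070 J.

-6070 J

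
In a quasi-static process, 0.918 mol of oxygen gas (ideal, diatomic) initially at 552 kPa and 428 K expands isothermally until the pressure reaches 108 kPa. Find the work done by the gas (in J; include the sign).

V₁ = nRT₁/P₁ = 0.918×8.314×428/552 = 5.92 L.
Isothermal: T stays 428 K; PV = const ⇒ V₂ = 30.2 L, P₂ = 108 kPa.
W = nRT ln(V₂/V₁) = 0.918×8.314×428×ln(5.11) = 5330 J.

5330 J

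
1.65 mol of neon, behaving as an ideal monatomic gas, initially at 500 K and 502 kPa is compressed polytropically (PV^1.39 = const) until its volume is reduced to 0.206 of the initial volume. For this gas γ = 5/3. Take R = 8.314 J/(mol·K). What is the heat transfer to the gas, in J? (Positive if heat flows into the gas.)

V₁ = nRT₁/P₁ = 1.65×8.314×500/502 = 13.7 L.
Polytropic n=1.39: T₂ = T₁(V₁/V₂)^(n−1) = 500×(4.85)^0.39 = 926 K; P₂ = P₁(V₁/V₂)^n = 4510 kPa.
W = (P₁V₁−P₂V₂)/(n−1) = (502×13.7−4510×2.81)/0.39 = -15000 J.
ΔU = nCvΔT = 1.65×12.5×(926−500) = 8760 J.
Q = ΔU + W = -6220 J.

-6220 J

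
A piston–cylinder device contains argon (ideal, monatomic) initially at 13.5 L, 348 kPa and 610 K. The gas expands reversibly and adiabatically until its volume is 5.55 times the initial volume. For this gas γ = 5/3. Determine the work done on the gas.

-4800 J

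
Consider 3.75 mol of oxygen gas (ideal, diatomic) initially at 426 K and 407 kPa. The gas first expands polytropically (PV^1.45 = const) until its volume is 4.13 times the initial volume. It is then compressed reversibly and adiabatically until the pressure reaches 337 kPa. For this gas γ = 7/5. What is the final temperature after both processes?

384 K

V₁ = nRT₁/P₁ = 3.75×8.314×426/407 = 32.6 L.
Step 1 — Polytropic n=1.45: T₂ = T₁(V₁/V₂)^(n−1) = 426×(0.242)^0.45 = 225 K; P₂ = P₁(V₁/V₂)^n = 52.1 kPa.
W = (P₁V₁−P₂V₂)/(n−1) = (407×32.6−52.1×135)/0.45 = 13900 J.
ΔU = nCvΔT = 3.75×20.8×(225−426) = -15700 J.
Q = ΔU + W = -1740 J.
State after step 1: P = 52.1 kPa, V = 135 L, T = 225 K.
Step 2 — Adiabatic: T₂/T₁ = (P₂/P₁)^((γ−1)/γ) ⇒ T₂ = 225×(6.47)^0.286 = 384 K; V₂ = 35.5 L.
ΔU = nCvΔT = 3.75×20.8×(384−225) = 12400 J.
Q = 0 for an adiabatic process, so W = −ΔU = -12400 J.
Net over both steps: W = 1560 J, Q = -1740 J, ΔU = -3300 J.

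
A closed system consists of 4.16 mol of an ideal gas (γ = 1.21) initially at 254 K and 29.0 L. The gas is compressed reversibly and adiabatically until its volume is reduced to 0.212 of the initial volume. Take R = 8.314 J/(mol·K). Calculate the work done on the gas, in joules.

P₁ = nRT₁/V₁ = 4.16×8.314×254/29.0 = 303 kPa.
Adiabatic: TV^(γ−1) = const ⇒ T₂ = 254×(4.72)^0.210 = 352 K; PV^γ = const ⇒ P₂ = 1980 kPa.
ΔU = nCvΔT = 4.16×39.6×(352−254) = 16100 J.
Q = 0 for an adiabatic process, so W = −ΔU = -16100 J.
Work done on the gas = −W_by = 16100 J.

16100 J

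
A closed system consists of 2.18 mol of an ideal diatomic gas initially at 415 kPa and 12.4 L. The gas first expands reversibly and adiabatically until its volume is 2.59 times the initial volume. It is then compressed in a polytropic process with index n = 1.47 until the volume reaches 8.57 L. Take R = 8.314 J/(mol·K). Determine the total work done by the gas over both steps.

-2370 J

T₁ = P₁V₁/(nR) = 415×12.4/(2.18×8.314) = 284 K.
Step 1 — Adiabatic: TV^(γ−1) = const ⇒ T₂ = 284×(0.386)^0.400 = 194 K; PV^γ = const ⇒ P₂ = 110 kPa.
ΔU = nCvΔT = 2.18×20.8×(194−284) = -4070 J.
Q = 0 for an adiabatic process, so W = −ΔU = 4070 J.
State after step 1: P = 110 kPa, V = 32.1 L, T = 194 K.
Step 2 — Polytropic n=1.47: T₂ = T₁(V₁/V₂)^(n−1) = 194×(3.75)^0.47 = 361 K; P₂ = P₁(V₁/V₂)^n = 764 kPa.
W = (P₁V₁−P₂V₂)/(n−1) = (110×32.1−764×8.57)/0.47 = -6440 J.
ΔU = nCvΔT = 2.18×20.8×(361−194) = 7570 J.
Q = ΔU + W = 1130 J.
Net over both steps: W = -2370 J, Q = 1130 J, ΔU = 3490 J.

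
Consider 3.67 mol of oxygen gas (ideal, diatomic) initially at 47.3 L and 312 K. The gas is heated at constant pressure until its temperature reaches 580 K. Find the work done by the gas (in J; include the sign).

P₁ = nRT₁/V₁ = 3.67×8.314×312/47.3 = 201 kPa.
Isobaric: P stays 201 kPa; V/T = const ⇒ T₂ = 580 K, V₂ = 87.9 L.
W = PΔV = 201×(87.9−47.3) kPa·L = 8180 J.

8180 J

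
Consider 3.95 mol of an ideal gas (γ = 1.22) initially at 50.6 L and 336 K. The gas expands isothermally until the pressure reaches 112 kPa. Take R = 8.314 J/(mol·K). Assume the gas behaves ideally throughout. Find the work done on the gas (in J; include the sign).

P₁ = nRT₁/V₁ = 3.95×8.314×336/50.6 = 218 kPa.
Isothermal: T stays 336 K; PV = const ⇒ V₂ = 98.5 L, P₂ = 112 kPa.
W = nRT ln(V₂/V₁) = 3.95×8.314×336×ln(1.95) = 7350 J.
Work done on the gas = −W_by = -7350 J.

-7350 J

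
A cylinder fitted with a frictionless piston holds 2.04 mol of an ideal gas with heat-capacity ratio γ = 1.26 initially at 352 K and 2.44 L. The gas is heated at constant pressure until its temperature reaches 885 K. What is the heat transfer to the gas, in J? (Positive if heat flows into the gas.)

43800 J

P₁ = nRT₁/V₁ = 2.04×8.314×352/2.44 = 2450 kPa.
Isobaric: P stays 2450 kPa; V/T = const ⇒ T₂ = 885 K, V₂ = 6.13 L.
W = PΔV = 2450×(6.13−2.44) kPa·L = 9040 J.
ΔU = nCvΔT = 2.04×32.0×(885−352) = 34800 J.
Q = ΔU + W = nCpΔT = 43800 J.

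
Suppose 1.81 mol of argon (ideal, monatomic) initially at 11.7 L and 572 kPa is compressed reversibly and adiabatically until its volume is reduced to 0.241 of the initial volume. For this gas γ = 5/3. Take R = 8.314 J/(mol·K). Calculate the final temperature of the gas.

1150 K

T₁ = P₁V₁/(nR) = 572×11.7/(1.81×8.314) = 445 K.
Adiabatic: TV^(γ−1) = const ⇒ T₂ = 445×(4.15)^0.667 = 1150 K; PV^γ = const ⇒ P₂ = 6130 kPa.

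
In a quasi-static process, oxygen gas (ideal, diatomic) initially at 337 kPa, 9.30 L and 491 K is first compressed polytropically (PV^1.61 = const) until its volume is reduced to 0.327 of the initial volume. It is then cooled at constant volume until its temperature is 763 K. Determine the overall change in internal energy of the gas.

n = P₁V₁/(RT₁) = 337×9.30/(8.314×491) = 0.768 mol.
Step 1 — Polytropic n=1.61: T₂ = T₁(V₁/V₂)^(n−1) = 491×(3.06)^0.61 = 971 K; P₂ = P₁(V₁/V₂)^n = 2040 kPa.
W = (P₁V₁−P₂V₂)/(n−1) = (337×9.30−2040×3.04)/0.61 = -5020 J.
ΔU = nCvΔT = 0.768×20.8×(971−491) = 7660 J.
Q = ΔU + W = 2640 J.
State after step 1: P = 2040 kPa, V = 3.04 L, T = 971 K.
Step 2 — Isochoric: V stays 3.04 L; P/T = const ⇒ T₂ = 763 K, P₂ = 1600 kPa.
W = 0 (no volume change).
ΔU = nCvΔT = 0.768×20.8×(763−971) = -3320 J.
Q = ΔU = -3320 J.
Net over both steps: W = -5020 J, Q = -682 J, ΔU = 4340 J.

4340 J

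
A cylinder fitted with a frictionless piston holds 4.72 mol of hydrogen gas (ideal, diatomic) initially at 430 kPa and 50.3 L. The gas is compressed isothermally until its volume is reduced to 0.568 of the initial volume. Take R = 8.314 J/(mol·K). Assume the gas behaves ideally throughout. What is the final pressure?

T₁ = P₁V₁/(nR) = 430×50.3/(4.72×8.314) = 551 K.
Isothermal: T stays 551 K; PV = const ⇒ V₂ = 28.6 L, P₂ = 757 kPa.

757 kPa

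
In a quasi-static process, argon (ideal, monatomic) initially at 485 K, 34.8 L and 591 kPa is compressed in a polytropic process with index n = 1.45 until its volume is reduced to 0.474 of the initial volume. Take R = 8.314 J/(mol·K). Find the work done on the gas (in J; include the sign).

18200 J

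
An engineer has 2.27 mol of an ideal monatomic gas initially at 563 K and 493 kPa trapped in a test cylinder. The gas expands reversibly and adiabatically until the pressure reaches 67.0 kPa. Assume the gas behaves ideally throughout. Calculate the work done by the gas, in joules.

8760 J

V₁ = nRT₁/P₁ = 2.27×8.314×563/493 = 21.6 L.
Adiabatic: T₂/T₁ = (P₂/P₁)^((γ−1)/γ) ⇒ T₂ = 563×(0.136)^0.400 = 253 K; V₂ = 71.4 L.
ΔU = nCvΔT = 2.27×12.5×(253−563) = -8760 J.
Q = 0 for an adiabatic process, so W = −ΔU = 8760 J.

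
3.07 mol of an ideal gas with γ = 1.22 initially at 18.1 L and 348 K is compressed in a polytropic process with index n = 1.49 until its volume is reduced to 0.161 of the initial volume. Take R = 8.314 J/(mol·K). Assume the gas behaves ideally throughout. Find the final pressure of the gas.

P₁ = nRT₁/V₁ = 3.07×8.314×348/18.1 = 491 kPa.
Polytropic n=1.49: T₂ = T₁(V₁/V₂)^(n−1) = 348×(6.21)^0.49 = 852 K; P₂ = P₁(V₁/V₂)^n = 7460 kPa.

7460 kPa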